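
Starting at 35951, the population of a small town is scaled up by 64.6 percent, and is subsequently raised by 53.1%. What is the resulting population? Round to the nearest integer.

90597

64.6% increase: 35951 × 1.646 = 59175.346.
53.1% increase: 59175.346 × 1.531 = 90597.454726 ≈ 90597.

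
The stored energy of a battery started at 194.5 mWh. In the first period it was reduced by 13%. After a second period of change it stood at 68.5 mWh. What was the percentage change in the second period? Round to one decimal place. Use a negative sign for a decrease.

After the first period: 194.5 × 0.87 = 169.215.
Second-period multiplier: 68.5 ÷ 169.215 ≈ 0.40481.
That is a change of -59.5%.

-59.5%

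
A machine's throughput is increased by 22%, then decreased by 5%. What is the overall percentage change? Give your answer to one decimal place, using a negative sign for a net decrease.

15.9%

A 22% increase multiplies by 1.22.
Then a 5% decrease: 1.22 × 0.95 = 1.159.
Overall factor 1.159, i.e. 15.9%.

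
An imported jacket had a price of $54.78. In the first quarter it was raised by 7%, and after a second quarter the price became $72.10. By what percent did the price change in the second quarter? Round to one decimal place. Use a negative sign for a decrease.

After the first quarter: $54.78 × 1.07 = $58.6146.
Second-quarter multiplier: $72.10 ÷ $58.6146 ≈ 1.23007.
That is a change of 23.0%.

23.0%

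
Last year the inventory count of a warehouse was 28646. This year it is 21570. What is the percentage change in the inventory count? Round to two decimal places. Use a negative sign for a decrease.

Change: 21570 − 28646 = -7076.
Relative to the original: -7076 ÷ 28646 ≈ -24.70%.

-24.70%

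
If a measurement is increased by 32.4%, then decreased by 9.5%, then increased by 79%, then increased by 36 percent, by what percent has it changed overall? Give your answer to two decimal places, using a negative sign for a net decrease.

191.69%

A 32.4% increase multiplies by 1.324.
Then a 9.5% decrease: 1.324 × 0.905 = 1.19822.
Then a 79% increase: 1.19822 × 1.79 = 2.1448138.
Then a 36% increase: 2.1448138 × 1.36 = 2.916946768.
Overall factor 2.916946768, i.e. 191.69%.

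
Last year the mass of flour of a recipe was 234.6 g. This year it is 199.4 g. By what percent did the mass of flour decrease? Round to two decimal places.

Change: 199.4 − 234.6 = -35.2.
Relative to the original: -35.2 ÷ 234.6 ≈ -15.00%.
So the mass of flour decreased by 15.00%.

15.00%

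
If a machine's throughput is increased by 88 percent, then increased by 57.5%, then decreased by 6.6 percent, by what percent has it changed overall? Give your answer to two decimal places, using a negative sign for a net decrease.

An 88% increase multiplies by 1.88.
Then a 57.5% increase: 1.88 × 1.575 = 2.961.
Then a 6.6% decrease: 2.961 × 0.934 = 2.765574.
Overall factor 2.765574, i.e. 176.56%.

176.56%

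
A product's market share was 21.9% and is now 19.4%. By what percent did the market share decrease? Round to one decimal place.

The change is 19.4 − 21.9 = -2.5 percentage points.
Relative to the original 21.9%, that is -2.5 ÷ 21.9 ≈ -11.4%.
So the market share fell by 11.4%.

11.4%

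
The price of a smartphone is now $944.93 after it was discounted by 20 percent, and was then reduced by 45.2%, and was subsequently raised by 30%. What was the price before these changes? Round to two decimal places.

Undoing the 30% increase: $944.93 ÷ 1.3 ≈ $726.869231.
Undoing the 45.2% decrease: $726.869231 ÷ 0.548 ≈ $1326.403706.
Undoing the 20% decrease: $1326.403706 ÷ 0.8 ≈ $1658.00.

$1658.00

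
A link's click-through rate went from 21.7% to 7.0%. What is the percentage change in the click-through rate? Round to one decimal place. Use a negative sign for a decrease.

The change is 7.0 − 21.7 = -14.7 percentage points.
Relative to the original 21.7%, that is -14.7 ÷ 21.7 ≈ -67.7%.

-67.7%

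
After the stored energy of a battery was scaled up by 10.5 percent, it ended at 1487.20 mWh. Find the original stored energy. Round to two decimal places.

The overall multiplier applied was 1.105.
So the original stored energy was 1487.20 ÷ 1.105 ≈ 1345.88 mWh.

1345.88 mWh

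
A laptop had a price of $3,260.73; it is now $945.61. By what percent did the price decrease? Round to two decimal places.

71.00%

Change: $945.61 − $3,260.73 = -$2,315.12.
Relative to the original: -$2,315.12 ÷ $3,260.73 ≈ -71.00%.
So the price decreased by 71.00%.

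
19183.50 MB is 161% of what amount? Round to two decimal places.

19183.50 MB ÷ 1.61 ≈ 11915.22 MB.

11915.22 MB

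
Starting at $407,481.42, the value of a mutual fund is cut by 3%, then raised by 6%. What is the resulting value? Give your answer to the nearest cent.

Apply the 3% decrease: $407,481.42 × 0.97 = $395256.9774.
After the 6% increase: $395256.9774 × 1.06 = $418972.396044 ≈ $418,972.40.

$418,972.40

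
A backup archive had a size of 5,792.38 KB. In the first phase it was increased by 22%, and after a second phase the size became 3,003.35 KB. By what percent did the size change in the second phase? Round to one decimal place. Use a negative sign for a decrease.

After the first phase: 5,792.38 × 1.22 = 7066.7036.
Second-phase multiplier: 3,003.35 ÷ 7066.7036 ≈ 0.425.
That is a change of -57.5%.

-57.5%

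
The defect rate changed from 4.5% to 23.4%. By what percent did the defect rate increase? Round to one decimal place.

420.0%

The change is 23.4 − 4.5 = 18.9 percentage points.
Relative to the original 4.5%, that is 18.9 ÷ 4.5 = 420.0%.
So the defect rate rose by 420.0%.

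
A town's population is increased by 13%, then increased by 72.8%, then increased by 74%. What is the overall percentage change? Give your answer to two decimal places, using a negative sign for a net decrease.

239.76%

The combined multiplier is 1.13 × 1.728 × 1.74 = 3.3975936.
That corresponds to an increase of 239.76%.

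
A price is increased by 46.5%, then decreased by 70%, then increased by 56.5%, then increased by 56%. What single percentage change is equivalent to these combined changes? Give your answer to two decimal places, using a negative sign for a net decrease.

7.30%

A 46.5% increase multiplies by 1.465.
Then a 70% decrease: 1.465 × 0.3 = 0.4395.
Then a 56.5% increase: 0.4395 × 1.565 = 0.6878175.
Then a 56% increase: 0.6878175 × 1.56 = 1.0729953.
Overall factor 1.0729953, i.e. 7.30%.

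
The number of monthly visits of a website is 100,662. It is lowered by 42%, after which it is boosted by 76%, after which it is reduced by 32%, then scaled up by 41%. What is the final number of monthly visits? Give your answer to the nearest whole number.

42% decrease: 100,662 × 0.58 = 58383.96.
76% increase: 58383.96 × 1.76 = 102755.7696.
After the 32% decrease: 102755.7696 × 0.68 = 69873.923328.
41% increase: 69873.923328 × 1.41 = 98522.23189248 ≈ 98,522.

98,522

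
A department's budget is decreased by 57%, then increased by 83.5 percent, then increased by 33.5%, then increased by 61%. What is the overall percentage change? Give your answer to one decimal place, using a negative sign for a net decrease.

The combined multiplier is 0.43 × 1.835 × 1.335 × 1.61 = 1.6959446175.
That corresponds to an increase of 69.6%.

69.6%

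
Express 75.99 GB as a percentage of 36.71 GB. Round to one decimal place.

75.99 GB ÷ 36.71 GB ≈ 207.0%.

207.0%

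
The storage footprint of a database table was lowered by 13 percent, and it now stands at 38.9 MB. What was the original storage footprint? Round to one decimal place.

44.7 MB

The overall multiplier applied was 0.87.
So the original storage footprint was 38.9 ÷ 0.87 ≈ 44.7 MB.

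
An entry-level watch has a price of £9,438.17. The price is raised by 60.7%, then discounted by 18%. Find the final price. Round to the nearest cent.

After the 60.7% increase: £9,438.17 × 1.607 = £15167.13919.
Apply the 18% decrease: £15167.13919 × 0.82 = £12437.0541358 ≈ £12,437.05.

£12,437.05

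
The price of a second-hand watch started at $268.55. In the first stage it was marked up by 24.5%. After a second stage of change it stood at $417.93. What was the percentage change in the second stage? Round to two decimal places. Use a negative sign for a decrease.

25.00%

After the first stage: $268.55 × 1.245 = $334.34475.
Second-stage multiplier: $417.93 ÷ $334.34475 ≈ 1.249997.
That is a change of 25.00%.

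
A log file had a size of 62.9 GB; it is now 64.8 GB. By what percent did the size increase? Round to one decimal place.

3.0%

Change: 64.8 − 62.9 = 1.9.
Relative to the original: 1.9 ÷ 62.9 ≈ 3.0%.
So the size increased by 3.0%.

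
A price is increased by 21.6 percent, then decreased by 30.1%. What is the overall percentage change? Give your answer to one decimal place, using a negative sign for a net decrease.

-15.0%

A 21.6% increase multiplies by 1.216.
Then a 30.1% decrease: 1.216 × 0.699 = 0.849984.
Overall factor 0.849984, i.e. -15.0%.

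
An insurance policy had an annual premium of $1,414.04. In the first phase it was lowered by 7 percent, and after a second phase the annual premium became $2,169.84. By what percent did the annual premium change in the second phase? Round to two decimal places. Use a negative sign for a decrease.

After the first phase: $1,414.04 × 0.93 = $1315.0572.
Second-phase multiplier: $2,169.84 ÷ $1315.0572 ≈ 1.649997.
That is a change of 65.00%.

65.00%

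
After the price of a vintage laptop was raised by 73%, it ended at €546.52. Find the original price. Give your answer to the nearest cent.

The overall multiplier applied was 1.73.
So the original price was €546.52 ÷ 1.73 ≈ €315.91.

€315.91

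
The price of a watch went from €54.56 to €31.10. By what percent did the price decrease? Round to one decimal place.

43.0%

Change: €31.10 − €54.56 = -€23.46.
Relative to the original: -€23.46 ÷ €54.56 ≈ -43.0%.
So the price decreased by 43.0%.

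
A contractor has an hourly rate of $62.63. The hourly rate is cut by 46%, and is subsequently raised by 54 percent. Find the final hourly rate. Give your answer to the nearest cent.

$52.08

Each change multiplies by a factor: 0.54 × 1.54 = 0.8316.
$62.63 × 0.8316 = $52.083108 ≈ $52.08.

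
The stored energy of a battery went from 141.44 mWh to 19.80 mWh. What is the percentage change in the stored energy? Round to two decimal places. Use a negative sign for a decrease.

Change: 19.80 − 141.44 = -121.64.
Relative to the original: -121.64 ÷ 141.44 ≈ -86.00%.

-86.00%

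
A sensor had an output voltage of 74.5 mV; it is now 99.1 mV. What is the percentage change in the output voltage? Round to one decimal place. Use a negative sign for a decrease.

Change: 99.1 − 74.5 = 24.6.
Relative to the original: 24.6 ÷ 74.5 ≈ 33.0%.

33.0%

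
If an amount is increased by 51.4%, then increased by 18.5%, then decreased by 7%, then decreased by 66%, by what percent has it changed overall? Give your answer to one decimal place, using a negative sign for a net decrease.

-43.3%

A 51.4% increase multiplies by 1.514.
Then an 18.5% increase: 1.514 × 1.185 = 1.79409.
Then a 7% decrease: 1.79409 × 0.93 = 1.6685037.
Then a 66% decrease: 1.6685037 × 0.34 = 0.567291258.
Overall factor 0.567291258, i.e. -43.3%.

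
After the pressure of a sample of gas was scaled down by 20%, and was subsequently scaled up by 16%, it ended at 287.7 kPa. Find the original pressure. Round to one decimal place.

The overall multiplier applied was 0.8 × 1.16 = 0.928.
So the original pressure was 287.7 ÷ 0.928 ≈ 310.0 kPa.

310.0 kPa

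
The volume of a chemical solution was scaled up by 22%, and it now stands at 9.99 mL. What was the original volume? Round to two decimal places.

The overall multiplier applied was 1.22.
So the original volume was 9.99 ÷ 1.22 ≈ 8.19 mL.

8.19 mL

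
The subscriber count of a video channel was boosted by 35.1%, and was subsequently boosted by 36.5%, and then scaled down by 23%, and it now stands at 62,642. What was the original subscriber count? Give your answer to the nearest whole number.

44,115

The overall multiplier applied was 1.351 × 1.365 × 0.77 = 1.41996855.
So the original subscriber count was 62,642 ÷ 1.41996855 ≈ 44,115.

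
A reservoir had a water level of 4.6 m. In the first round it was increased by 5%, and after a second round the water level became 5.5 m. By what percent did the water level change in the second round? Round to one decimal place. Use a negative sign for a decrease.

After the first round: 4.6 × 1.05 = 4.83.
Second-round multiplier: 5.5 ÷ 4.83 ≈ 1.13872.
That is a change of 13.9%.

13.9%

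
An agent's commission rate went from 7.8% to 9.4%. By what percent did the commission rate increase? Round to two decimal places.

20.51%

The change is 9.4 − 7.8 = 1.6 percentage points.
Relative to the original 7.8%, that is 1.6 ÷ 7.8 ≈ 20.51%.
So the commission rate rose by 20.51%.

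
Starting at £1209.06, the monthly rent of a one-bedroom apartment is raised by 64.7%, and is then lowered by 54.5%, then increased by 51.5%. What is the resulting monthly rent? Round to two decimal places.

Each change multiplies by a factor: 1.647 × 0.455 × 1.515 = 1.135318275.
£1209.06 × 1.135318275 = £1372.6679135715 ≈ £1372.67.

£1372.67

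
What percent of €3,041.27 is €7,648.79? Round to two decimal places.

€7,648.79 ÷ €3,041.27 ≈ 251.50%.

251.50%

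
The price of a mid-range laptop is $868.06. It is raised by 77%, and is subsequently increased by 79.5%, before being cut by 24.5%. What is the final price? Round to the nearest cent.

$2082.26

Apply the 77% increase: $868.06 × 1.77 = $1536.4662.
79.5% increase: $1536.4662 × 1.795 = $2757.956829.
After the 24.5% decrease: $2757.956829 × 0.755 = $2082.257405895 ≈ $2082.26.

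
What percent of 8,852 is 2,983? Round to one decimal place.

33.7%

2,983 ÷ 8,852 ≈ 33.7%.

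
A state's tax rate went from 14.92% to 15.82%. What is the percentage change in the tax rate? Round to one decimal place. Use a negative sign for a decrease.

The change is 15.82 − 14.92 = 0.90 percentage points.
Relative to the original 14.92%, that is 0.90 ÷ 14.92 ≈ 6.0%.

6.0%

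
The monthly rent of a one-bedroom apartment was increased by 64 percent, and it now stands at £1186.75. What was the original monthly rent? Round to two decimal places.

The overall multiplier applied was 1.64.
So the original monthly rent was £1186.75 ÷ 1.64 ≈ £723.63.

£723.63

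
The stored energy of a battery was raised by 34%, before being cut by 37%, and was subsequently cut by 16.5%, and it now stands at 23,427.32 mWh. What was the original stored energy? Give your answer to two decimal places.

33,234.63 mWh

The overall multiplier applied was 1.34 × 0.63 × 0.835 = 0.704907.
So the original stored energy was 23,427.32 ÷ 0.704907 ≈ 33,234.63 mWh.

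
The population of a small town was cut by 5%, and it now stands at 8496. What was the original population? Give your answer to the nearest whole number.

8943

The overall multiplier applied was 0.95.
So the original population was 8496 ÷ 0.95 ≈ 8943.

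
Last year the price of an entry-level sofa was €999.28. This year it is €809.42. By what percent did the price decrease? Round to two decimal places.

19.00%

Change: €809.42 − €999.28 = -€189.86.
Relative to the original: -€189.86 ÷ €999.28 ≈ -19.00%.
So the price decreased by 19.00%.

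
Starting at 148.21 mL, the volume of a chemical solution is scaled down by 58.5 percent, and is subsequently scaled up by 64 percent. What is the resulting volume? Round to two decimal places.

58.5% decrease: 148.21 × 0.415 = 61.50715.
Apply the 64% increase: 61.50715 × 1.64 = 100.871726 ≈ 100.87.

100.87 mL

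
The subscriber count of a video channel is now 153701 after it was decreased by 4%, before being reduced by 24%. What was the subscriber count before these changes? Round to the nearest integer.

210665

The overall multiplier applied was 0.96 × 0.76 = 0.7296.
So the original subscriber count was 153701 ÷ 0.7296 ≈ 210665.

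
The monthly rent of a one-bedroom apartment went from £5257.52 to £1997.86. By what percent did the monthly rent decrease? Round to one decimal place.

62.0%

Change: £1997.86 − £5257.52 = -£3259.66.
Relative to the original: -£3259.66 ÷ £5257.52 ≈ -62.0%.
So the monthly rent decreased by 62.0%.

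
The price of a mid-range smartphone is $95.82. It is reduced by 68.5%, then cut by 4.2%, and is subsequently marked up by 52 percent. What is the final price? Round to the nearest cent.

$43.95

Each change multiplies by a factor: 0.315 × 0.958 × 1.52 = 0.4586904.
$95.82 × 0.4586904 = $43.951714128 ≈ $43.95.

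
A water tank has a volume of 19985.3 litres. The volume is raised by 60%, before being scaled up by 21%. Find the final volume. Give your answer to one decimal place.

Each change multiplies by a factor: 1.6 × 1.21 = 1.936.
19985.3 × 1.936 = 38691.5408 ≈ 38691.5.

38691.5 litres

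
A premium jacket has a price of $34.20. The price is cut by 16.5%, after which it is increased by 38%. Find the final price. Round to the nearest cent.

$39.41

Each change multiplies by a factor: 0.835 × 1.38 = 1.1523.
$34.20 × 1.1523 = $39.40866 ≈ $39.41.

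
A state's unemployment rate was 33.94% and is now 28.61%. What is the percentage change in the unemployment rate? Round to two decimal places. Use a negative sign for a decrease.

-15.70%

The change is 28.61 − 33.94 = -5.33 percentage points.
Relative to the original 33.94%, that is -5.33 ÷ 33.94 ≈ -15.70%.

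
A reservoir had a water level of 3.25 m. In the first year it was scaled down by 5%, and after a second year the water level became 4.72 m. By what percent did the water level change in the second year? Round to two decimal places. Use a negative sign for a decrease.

52.87%

After the first year: 3.25 × 0.95 = 3.0875.
Second-year multiplier: 4.72 ÷ 3.0875 ≈ 1.528745.
That is a change of 52.87%.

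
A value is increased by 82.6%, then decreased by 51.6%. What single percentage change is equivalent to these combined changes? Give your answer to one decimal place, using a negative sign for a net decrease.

The combined multiplier is 1.826 × 0.484 = 0.883784.
That corresponds to a decrease of 11.6%.

-11.6%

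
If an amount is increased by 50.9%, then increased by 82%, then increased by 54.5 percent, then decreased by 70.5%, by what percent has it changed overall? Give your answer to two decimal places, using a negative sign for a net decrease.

25.17%

The combined multiplier is 1.509 × 1.82 × 1.545 × 0.295 = 1.2517313445.
That corresponds to an increase of 25.17%.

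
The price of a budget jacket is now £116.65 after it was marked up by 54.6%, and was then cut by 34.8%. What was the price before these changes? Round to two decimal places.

Undoing the 34.8% decrease: £116.65 ÷ 0.652 ≈ £178.911043.
Undoing the 54.6% increase: £178.911043 ÷ 1.546 ≈ £115.73.

£115.73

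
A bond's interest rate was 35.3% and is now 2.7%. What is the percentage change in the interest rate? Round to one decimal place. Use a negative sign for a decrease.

-92.4%

The change is 2.7 − 35.3 = -32.6 percentage points.
Relative to the original 35.3%, that is -32.6 ÷ 35.3 ≈ -92.4%.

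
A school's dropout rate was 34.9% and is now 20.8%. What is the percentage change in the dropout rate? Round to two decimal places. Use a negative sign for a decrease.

-40.40%

The change is 20.8 − 34.9 = -14.1 percentage points.
Relative to the original 34.9%, that is -14.1 ÷ 34.9 ≈ -40.40%.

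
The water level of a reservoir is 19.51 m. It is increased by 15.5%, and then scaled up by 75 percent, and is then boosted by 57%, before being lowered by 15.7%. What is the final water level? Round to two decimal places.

15.5% increase: 19.51 × 1.155 = 22.53405.
Apply the 75% increase: 22.53405 × 1.75 = 39.4345875.
57% increase: 39.4345875 × 1.57 = 61.912302375.
15.7% decrease: 61.912302375 × 0.843 = 52.192070902125 ≈ 52.19.

52.19 m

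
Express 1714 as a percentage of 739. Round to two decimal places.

1714 ÷ 739 ≈ 231.94%.

231.94%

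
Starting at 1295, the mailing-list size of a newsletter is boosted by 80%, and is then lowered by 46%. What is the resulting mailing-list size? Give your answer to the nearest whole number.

1259

80% increase: 1295 × 1.8 = 2331.
Apply the 46% decrease: 2331 × 0.54 = 1258.74 ≈ 1259.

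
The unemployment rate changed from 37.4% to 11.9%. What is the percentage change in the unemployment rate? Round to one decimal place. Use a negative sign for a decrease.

-68.2%

The change is 11.9 − 37.4 = -25.5 percentage points.
Relative to the original 37.4%, that is -25.5 ÷ 37.4 ≈ -68.2%.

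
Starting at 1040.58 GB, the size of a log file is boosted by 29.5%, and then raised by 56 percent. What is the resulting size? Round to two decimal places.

2102.18 GB

Apply the 29.5% increase: 1040.58 × 1.295 = 1347.5511.
56% increase: 1347.5511 × 1.56 = 2102.179716 ≈ 2102.18.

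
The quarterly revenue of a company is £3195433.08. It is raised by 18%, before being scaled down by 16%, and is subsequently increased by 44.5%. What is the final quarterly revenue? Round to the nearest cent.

18% increase: £3195433.08 × 1.18 = £3770611.0344.
Apply the 16% decrease: £3770611.0344 × 0.84 = £3167313.268896.
After the 44.5% increase: £3167313.268896 × 1.445 = £4576767.67355472 ≈ £4576767.67.

£4576767.67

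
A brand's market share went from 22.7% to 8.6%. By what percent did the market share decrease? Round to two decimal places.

62.11%

The change is 8.6 − 22.7 = -14.1 percentage points.
Relative to the original 22.7%, that is -14.1 ÷ 22.7 ≈ -62.11%.
So the market share fell by 62.11%.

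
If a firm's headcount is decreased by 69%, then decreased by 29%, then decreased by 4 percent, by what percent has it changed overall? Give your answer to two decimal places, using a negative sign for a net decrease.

A 69% decrease multiplies by 0.31.
Then a 29% decrease: 0.31 × 0.71 = 0.2201.
Then a 4% decrease: 0.2201 × 0.96 = 0.211296.
Overall factor 0.211296, i.e. -78.87%.

-78.87%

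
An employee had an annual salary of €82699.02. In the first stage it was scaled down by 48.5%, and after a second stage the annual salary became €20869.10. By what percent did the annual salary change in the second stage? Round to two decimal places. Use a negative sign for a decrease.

After the first stage: €82699.02 × 0.515 = €42589.9953.
Second-stage multiplier: €20869.10 ÷ €42589.9953 ≈ 0.49.
That is a change of -51.00%.

-51.00%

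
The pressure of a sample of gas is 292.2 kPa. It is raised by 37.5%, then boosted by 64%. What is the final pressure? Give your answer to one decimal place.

Apply the 37.5% increase: 292.2 × 1.375 = 401.775.
After the 64% increase: 401.775 × 1.64 = 658.911 ≈ 658.9.

658.9 kPa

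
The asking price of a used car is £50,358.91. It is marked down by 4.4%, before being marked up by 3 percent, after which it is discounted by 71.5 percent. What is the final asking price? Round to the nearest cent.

4.4% decrease: £50,358.91 × 0.956 = £48143.11796.
After the 3% increase: £48143.11796 × 1.03 = £49587.4114988.
71.5% decrease: £49587.4114988 × 0.285 = £14132.412277158 ≈ £14,132.41.

£14,132.41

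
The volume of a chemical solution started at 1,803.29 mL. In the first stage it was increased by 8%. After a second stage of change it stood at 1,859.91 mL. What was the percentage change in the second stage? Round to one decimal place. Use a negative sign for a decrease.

-4.5%

After the first stage: 1,803.29 × 1.08 = 1947.5532.
Second-stage multiplier: 1,859.91 ÷ 1947.5532 ≈ 0.955.
That is a change of -4.5%.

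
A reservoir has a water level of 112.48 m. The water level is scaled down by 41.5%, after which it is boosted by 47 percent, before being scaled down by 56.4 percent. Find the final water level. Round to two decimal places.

Each change multiplies by a factor: 0.585 × 1.47 × 0.436 = 0.3749382.
112.48 × 0.3749382 = 42.173048736 ≈ 42.17.

42.17 m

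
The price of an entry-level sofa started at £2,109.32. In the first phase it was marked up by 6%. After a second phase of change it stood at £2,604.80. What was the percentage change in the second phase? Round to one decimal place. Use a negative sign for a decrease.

16.5%

After the first phase: £2,109.32 × 1.06 = £2235.8792.
Second-phase multiplier: £2,604.80 ÷ £2235.8792 ≈ 1.165.
That is a change of 16.5%.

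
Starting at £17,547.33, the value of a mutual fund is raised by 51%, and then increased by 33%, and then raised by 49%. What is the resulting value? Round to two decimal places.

£52,508.05

Each change multiplies by a factor: 1.51 × 1.33 × 1.49 = 2.992367.
£17,547.33 × 2.992367 = £52508.05123011 ≈ £52,508.05.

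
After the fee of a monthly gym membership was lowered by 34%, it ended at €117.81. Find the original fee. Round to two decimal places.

€178.50

The overall multiplier applied was 0.66.
So the original fee was €117.81 ÷ 0.66 = €178.50.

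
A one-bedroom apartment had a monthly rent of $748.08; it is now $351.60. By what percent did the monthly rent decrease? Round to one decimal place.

Change: $351.60 − $748.08 = -$396.48.
Relative to the original: -$396.48 ÷ $748.08 ≈ -53.0%.
So the monthly rent decreased by 53.0%.

53.0%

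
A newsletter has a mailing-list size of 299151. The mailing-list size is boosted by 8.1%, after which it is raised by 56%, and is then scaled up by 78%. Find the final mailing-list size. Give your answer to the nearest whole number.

897968

Each change multiplies by a factor: 1.081 × 1.56 × 1.78 = 3.0017208.
299151 × 3.0017208 = 897967.7790408 ≈ 897968.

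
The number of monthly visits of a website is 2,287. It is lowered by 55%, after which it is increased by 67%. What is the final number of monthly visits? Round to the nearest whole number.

1,719

Each change multiplies by a factor: 0.45 × 1.67 = 0.7515.
2,287 × 0.7515 = 1718.6805 ≈ 1,719.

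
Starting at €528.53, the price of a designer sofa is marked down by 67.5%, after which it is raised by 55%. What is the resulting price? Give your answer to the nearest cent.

€266.25

Each change multiplies by a factor: 0.325 × 1.55 = 0.50375.
€528.53 × 0.50375 = €266.2469875 ≈ €266.25.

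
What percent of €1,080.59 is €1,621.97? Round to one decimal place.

150.1%

€1,621.97 ÷ €1,080.59 ≈ 150.1%.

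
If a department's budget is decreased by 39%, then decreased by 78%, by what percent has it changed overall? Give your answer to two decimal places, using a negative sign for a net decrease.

A 39% decrease multiplies by 0.61.
Then a 78% decrease: 0.61 × 0.22 = 0.1342.
Overall factor 0.1342, i.e. -86.58%.

-86.58%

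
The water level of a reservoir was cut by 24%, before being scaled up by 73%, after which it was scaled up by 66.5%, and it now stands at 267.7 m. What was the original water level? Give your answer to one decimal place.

The overall multiplier applied was 0.76 × 1.73 × 1.665 = 2.189142.
So the original water level was 267.7 ÷ 2.189142 ≈ 122.3 m.

122.3 m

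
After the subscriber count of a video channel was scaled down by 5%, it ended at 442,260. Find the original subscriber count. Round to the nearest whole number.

465,537

The overall multiplier applied was 0.95.
So the original subscriber count was 442,260 ÷ 0.95 ≈ 465,537.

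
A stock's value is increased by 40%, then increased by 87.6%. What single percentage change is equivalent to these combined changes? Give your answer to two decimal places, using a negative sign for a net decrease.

A 40% increase multiplies by 1.4.
Then an 87.6% increase: 1.4 × 1.876 = 2.6264.
Overall factor 2.6264, i.e. 162.64%.

162.64%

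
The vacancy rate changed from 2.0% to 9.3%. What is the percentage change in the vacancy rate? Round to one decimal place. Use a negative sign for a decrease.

The change is 9.3 − 2.0 = 7.3 percentage points.
Relative to the original 2.0%, that is 7.3 ÷ 2.0 = 365.0%.

365.0%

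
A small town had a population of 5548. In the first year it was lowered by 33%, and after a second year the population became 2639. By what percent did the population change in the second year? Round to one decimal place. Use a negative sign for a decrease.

-29.0%

After the first year: 5548 × 0.67 = 3717.16.
Second-year multiplier: 2639 ÷ 3717.16 ≈ 0.70995.
That is a change of -29.0%.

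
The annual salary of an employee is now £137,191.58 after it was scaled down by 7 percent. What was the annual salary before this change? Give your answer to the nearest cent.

The overall multiplier applied was 0.93.
So the original annual salary was £137,191.58 ÷ 0.93 ≈ £147,517.83.

£147,517.83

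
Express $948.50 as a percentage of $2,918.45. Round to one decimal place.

32.5%

$948.50 ÷ $2,918.45 ≈ 32.5%.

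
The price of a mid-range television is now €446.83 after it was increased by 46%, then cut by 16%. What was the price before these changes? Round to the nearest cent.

The overall multiplier applied was 1.46 × 0.84 = 1.2264.
So the original price was €446.83 ÷ 1.2264 ≈ €364.34.

€364.34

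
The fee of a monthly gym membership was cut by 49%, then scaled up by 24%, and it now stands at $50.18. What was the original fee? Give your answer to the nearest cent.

$79.35

The overall multiplier applied was 0.51 × 1.24 = 0.6324.
So the original fee was $50.18 ÷ 0.6324 ≈ $79.35.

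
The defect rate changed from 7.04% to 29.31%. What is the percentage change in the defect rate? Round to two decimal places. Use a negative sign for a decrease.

316.34%

The change is 29.31 − 7.04 = 22.27 percentage points.
Relative to the original 7.04%, that is 22.27 ÷ 7.04 ≈ 316.34%.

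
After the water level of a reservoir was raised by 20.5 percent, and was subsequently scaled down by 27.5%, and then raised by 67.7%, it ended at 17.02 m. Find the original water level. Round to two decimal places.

Undoing the 67.7% increase: 17.02 ÷ 1.677 ≈ 10.149076.
Undoing the 27.5% decrease: 10.149076 ÷ 0.725 ≈ 13.998726.
Undoing the 20.5% increase: 13.998726 ÷ 1.205 ≈ 11.62 m.

11.62 m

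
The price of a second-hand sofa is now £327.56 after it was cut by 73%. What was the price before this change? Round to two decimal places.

The overall multiplier applied was 0.27.
So the original price was £327.56 ÷ 0.27 ≈ £1,213.19.

£1,213.19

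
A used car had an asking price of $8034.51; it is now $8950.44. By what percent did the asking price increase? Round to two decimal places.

Change: $8950.44 − $8034.51 = $915.93.
Relative to the original: $915.93 ÷ $8034.51 ≈ 11.40%.
So the asking price increased by 11.40%.

11.40%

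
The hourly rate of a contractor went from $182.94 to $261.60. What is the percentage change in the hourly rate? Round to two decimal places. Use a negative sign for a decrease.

Change: $261.60 − $182.94 = $78.66.
Relative to the original: $78.66 ÷ $182.94 ≈ 43.00%.

43.00%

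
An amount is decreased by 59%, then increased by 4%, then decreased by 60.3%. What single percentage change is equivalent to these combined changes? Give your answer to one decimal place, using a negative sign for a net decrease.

-83.1%

The combined multiplier is 0.41 × 1.04 × 0.397 = 0.1692808.
That corresponds to a decrease of 83.1%.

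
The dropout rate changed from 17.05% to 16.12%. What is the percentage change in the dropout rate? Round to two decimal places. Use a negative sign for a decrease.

-5.45%

The change is 16.12 − 17.05 = -0.93 percentage points.
Relative to the original 17.05%, that is -0.93 ÷ 17.05 ≈ -5.45%.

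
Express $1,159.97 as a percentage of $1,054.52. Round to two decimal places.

110.00%

$1,159.97 ÷ $1,054.52 ≈ 110.00%.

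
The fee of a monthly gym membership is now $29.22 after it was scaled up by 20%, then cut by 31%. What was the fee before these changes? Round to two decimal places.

The overall multiplier applied was 1.2 × 0.69 = 0.828.
So the original fee was $29.22 ÷ 0.828 ≈ $35.29.

$35.29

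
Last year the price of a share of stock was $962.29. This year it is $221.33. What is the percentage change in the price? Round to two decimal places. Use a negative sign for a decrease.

-77.00%

Change: $221.33 − $962.29 = -$740.96.
Relative to the original: -$740.96 ÷ $962.29 ≈ -77.00%.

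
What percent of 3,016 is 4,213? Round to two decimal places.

4,213 ÷ 3,016 ≈ 139.69%.

139.69%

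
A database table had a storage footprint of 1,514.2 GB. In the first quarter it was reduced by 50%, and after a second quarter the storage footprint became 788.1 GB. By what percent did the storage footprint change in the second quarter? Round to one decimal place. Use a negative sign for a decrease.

4.1%

After the first quarter: 1,514.2 × 0.5 = 757.1.
Second-quarter multiplier: 788.1 ÷ 757.1 ≈ 1.04095.
That is a change of 4.1%.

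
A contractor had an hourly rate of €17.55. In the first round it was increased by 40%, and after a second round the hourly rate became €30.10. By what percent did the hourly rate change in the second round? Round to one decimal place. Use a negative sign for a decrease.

22.5%

After the first round: €17.55 × 1.4 = €24.57.
Second-round multiplier: €30.10 ÷ €24.57 ≈ 1.22507.
That is a change of 22.5%.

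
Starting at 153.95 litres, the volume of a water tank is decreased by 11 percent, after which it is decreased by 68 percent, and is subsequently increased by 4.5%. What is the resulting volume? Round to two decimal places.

Each change multiplies by a factor: 0.89 × 0.32 × 1.045 = 0.297616.
153.95 × 0.297616 = 45.8179832 ≈ 45.82.

45.82 litres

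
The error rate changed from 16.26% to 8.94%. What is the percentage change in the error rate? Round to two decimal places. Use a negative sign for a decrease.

The change is 8.94 − 16.26 = -7.32 percentage points.
Relative to the original 16.26%, that is -7.32 ÷ 16.26 ≈ -45.02%.

-45.02%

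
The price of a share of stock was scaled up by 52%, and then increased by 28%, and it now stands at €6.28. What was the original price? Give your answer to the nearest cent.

€3.23

Undoing the 28% increase: €6.28 ÷ 1.28 = €4.90625.
Undoing the 52% increase: €4.90625 ÷ 1.52 ≈ €3.23.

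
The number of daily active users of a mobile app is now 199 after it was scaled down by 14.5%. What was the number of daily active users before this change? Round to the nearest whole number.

The overall multiplier applied was 0.855.
So the original number of daily active users was 199 ÷ 0.855 ≈ 233.

233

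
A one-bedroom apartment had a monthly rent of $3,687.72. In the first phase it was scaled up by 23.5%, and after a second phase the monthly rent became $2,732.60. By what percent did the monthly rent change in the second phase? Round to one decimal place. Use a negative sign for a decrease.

-40.0%

After the first phase: $3,687.72 × 1.235 = $4554.3342.
Second-phase multiplier: $2,732.60 ÷ $4554.3342 ≈ 0.6.
That is a change of -40.0%.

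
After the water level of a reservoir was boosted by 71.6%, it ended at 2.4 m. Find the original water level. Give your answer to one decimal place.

1.4 m

The overall multiplier applied was 1.716.
So the original water level was 2.4 ÷ 1.716 ≈ 1.4 m.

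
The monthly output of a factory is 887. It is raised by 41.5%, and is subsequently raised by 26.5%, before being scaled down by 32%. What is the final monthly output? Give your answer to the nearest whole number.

Apply the 41.5% increase: 887 × 1.415 = 1255.105.
26.5% increase: 1255.105 × 1.265 = 1587.707825.
Apply the 32% decrease: 1587.707825 × 0.68 = 1079.641321 ≈ 1080.

1080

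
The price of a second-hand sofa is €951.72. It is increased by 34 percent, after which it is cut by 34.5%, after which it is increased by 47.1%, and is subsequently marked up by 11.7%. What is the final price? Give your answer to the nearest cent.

34% increase: €951.72 × 1.34 = €1275.3048.
After the 34.5% decrease: €1275.3048 × 0.655 = €835.324644.
47.1% increase: €835.324644 × 1.471 = €1228.762551324.
After the 11.7% increase: €1228.762551324 × 1.117 = €1372.527769828908 ≈ €1372.53.

€1372.53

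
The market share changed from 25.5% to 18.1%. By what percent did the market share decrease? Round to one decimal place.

The change is 18.1 − 25.5 = -7.4 percentage points.
Relative to the original 25.5%, that is -7.4 ÷ 25.5 ≈ -29.0%.
So the market share fell by 29.0%.

29.0%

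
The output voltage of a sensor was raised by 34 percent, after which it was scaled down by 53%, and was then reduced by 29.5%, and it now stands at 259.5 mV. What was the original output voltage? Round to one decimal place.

584.4 mV

The overall multiplier applied was 1.34 × 0.47 × 0.705 = 0.444009.
So the original output voltage was 259.5 ÷ 0.444009 ≈ 584.4 mV.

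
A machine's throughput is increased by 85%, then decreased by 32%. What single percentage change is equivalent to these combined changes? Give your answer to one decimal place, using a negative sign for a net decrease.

An 85% increase multiplies by 1.85.
Then a 32% decrease: 1.85 × 0.68 = 1.258.
Overall factor 1.258, i.e. 25.8%.

25.8%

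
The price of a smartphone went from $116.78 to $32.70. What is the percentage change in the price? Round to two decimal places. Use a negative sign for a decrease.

-72.00%

Change: $32.70 − $116.78 = -$84.08.
Relative to the original: -$84.08 ÷ $116.78 ≈ -72.00%.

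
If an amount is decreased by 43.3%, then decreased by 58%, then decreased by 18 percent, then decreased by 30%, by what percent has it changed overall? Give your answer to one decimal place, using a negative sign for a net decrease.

The combined multiplier is 0.567 × 0.42 × 0.82 × 0.7 = 0.13669236.
That corresponds to a decrease of 86.3%.

-86.3%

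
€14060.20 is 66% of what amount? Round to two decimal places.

€14060.20 ÷ 0.66 ≈ €21303.33.

€21303.33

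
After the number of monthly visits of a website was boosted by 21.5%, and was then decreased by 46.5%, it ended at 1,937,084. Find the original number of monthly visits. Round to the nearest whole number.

The overall multiplier applied was 1.215 × 0.535 = 0.650025.
So the original number of monthly visits was 1,937,084 ÷ 0.650025 ≈ 2,980,015.

2,980,015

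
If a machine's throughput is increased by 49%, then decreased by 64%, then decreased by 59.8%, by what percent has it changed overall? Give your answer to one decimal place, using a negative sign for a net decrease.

-78.4%

The combined multiplier is 1.49 × 0.36 × 0.402 = 0.2156328.
That corresponds to a decrease of 78.4%.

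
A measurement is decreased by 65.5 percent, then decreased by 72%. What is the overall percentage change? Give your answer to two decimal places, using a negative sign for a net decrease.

-90.34%

The combined multiplier is 0.345 × 0.28 = 0.0966.
That corresponds to a decrease of 90.34%.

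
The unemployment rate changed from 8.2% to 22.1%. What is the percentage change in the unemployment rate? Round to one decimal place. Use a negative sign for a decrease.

The change is 22.1 − 8.2 = 13.9 percentage points.
Relative to the original 8.2%, that is 13.9 ÷ 8.2 ≈ 169.5%.

169.5%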